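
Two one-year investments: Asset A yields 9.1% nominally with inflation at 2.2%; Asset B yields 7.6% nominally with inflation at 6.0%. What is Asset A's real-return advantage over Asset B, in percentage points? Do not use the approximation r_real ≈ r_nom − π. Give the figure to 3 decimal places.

5.242

Asset A real return: 1.091/1.022 − 1 = 6.7515%.
Asset B real return: 1.076/1.060 − 1 = 1.5094%.
Difference: 6.7515 − 1.5094 = 5.2421 pp.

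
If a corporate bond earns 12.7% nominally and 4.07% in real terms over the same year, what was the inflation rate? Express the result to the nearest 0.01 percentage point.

8.29%

From (1+r_nom) = (1+r_real)(1+π), we get 1+π = (1 + 12.7%)/(1 + 4.07%) = 1.127/1.0407 ≈ 1.08292.
So π ≈ 8.2925%.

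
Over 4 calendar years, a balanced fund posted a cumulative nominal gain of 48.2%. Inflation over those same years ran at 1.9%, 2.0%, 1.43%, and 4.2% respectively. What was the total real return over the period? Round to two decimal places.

Cumulative inflation factor: 1.019 × 1.020 × 1.0143 × 1.042 ≈ 1.09852.
Nominal growth factor: 1.48200. Real growth factor = 1.48200 / 1.09852 ≈ 1.34909.
Total real return ≈ 34.9086%.

34.91%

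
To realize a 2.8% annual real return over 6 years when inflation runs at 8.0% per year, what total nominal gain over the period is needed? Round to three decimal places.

Required annual nominal rate: (1+2.8%)(1+8.0%) − 1 = 11.024%.
Cumulative over 6 years: (1 + 0.11024)^6 − 1 ≈ 0.87284.

87.284%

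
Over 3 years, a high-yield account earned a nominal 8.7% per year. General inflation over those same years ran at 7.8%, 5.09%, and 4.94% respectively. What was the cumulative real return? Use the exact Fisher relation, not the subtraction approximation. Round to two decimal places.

8.04%

Cumulative inflation factor: 1.078 × 1.0509 × 1.0494 ≈ 1.18883.
Nominal growth factor: 1.28437. Real growth factor = 1.28437 / 1.18883 ≈ 1.08036.
Total real return ≈ 8.0357%.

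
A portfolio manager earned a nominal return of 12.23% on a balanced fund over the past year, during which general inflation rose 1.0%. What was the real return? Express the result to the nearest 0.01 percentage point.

11.12%

Real return via the Fisher equation: (1 + 12.23%)/(1 + 1.0%) − 1 = 1.1223/1.010 − 1 ≈ 0.11119.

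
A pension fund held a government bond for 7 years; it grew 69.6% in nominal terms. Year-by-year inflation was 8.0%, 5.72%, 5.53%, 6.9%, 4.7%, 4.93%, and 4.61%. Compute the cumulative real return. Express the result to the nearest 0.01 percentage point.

14.57%

Cumulative inflation factor: 1.080 × 1.0572 × 1.0553 × 1.069 × 1.047 × 1.0493 × 1.0461 ≈ 1.48031.
Nominal growth factor: 1.69600. Real growth factor = 1.69600 / 1.48031 ≈ 1.14570.
Total real return ≈ 14.5702%.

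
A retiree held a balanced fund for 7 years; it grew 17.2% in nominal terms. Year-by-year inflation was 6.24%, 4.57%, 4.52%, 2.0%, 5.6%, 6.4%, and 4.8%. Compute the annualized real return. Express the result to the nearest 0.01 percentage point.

Cumulative inflation factor: 1.0624 × 1.0457 × 1.0452 × 1.020 × 1.056 × 1.064 × 1.048 ≈ 1.39464.
Nominal growth factor: 1.17200. Real growth factor = 1.17200 / 1.39464 ≈ 0.84036.
Annualized: 0.84036^(1/7) − 1 ≈ -0.02454.

-2.45%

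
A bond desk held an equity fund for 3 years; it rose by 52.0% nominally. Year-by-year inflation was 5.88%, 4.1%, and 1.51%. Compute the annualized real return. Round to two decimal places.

10.75%

Cumulative inflation factor: 1.0588 × 1.041 × 1.0151 ≈ 1.11885.
Nominal growth factor: 1.52000. Real growth factor = 1.52000 / 1.11885 ≈ 1.35853.
Annualized: 1.35853^(1/3) − 1 ≈ 0.10753.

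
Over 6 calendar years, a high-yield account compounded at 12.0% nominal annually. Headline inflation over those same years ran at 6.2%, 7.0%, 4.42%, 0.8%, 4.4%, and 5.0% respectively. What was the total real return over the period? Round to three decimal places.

50.545%

Cumulative inflation factor: 1.062 × 1.070 × 1.0442 × 1.008 × 1.044 × 1.050 ≈ 1.31112.
Nominal growth factor: 1.97382. Real growth factor = 1.97382 / 1.31112 ≈ 1.50545.
Total real return ≈ 50.5448%.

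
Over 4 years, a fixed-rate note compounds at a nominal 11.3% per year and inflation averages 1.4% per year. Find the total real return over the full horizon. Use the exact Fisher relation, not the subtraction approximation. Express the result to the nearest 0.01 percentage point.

45.15%

The annual real rate is (1+11.3%)/(1+1.4%) − 1 = 9.7633%.
Compounded over 4 years: (1 + 0.097633)^4 − 1 ≈ 0.45154.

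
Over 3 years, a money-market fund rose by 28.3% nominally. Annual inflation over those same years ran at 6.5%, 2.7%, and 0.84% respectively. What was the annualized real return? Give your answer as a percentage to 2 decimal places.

5.17%

Cumulative inflation factor: 1.065 × 1.027 × 1.0084 ≈ 1.10294.
Nominal growth factor: 1.28300. Real growth factor = 1.28300 / 1.10294 ≈ 1.16325.
Annualized: 1.16325^(1/3) − 1 ≈ 0.05170.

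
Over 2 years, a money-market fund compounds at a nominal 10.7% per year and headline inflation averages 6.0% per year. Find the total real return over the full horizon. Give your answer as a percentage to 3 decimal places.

The annual real rate is (1+10.7%)/(1+6.0%) − 1 = 4.4340%.
Compounded over 2 years: (1 + 0.044340)^2 − 1 ≈ 0.09065.

9.065%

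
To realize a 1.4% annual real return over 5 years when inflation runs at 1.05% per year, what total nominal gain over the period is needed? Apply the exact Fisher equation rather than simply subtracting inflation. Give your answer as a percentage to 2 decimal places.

Required annual nominal rate: (1+1.4%)(1+1.05%) − 1 = 2.4647%.
Cumulative over 5 years: (1 + 0.024647)^5 − 1 ≈ 0.12946.

12.95%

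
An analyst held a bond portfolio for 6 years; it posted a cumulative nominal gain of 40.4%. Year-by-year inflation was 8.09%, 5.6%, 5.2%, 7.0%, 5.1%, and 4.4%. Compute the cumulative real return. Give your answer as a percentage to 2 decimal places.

Cumulative inflation factor: 1.0809 × 1.056 × 1.052 × 1.070 × 1.051 × 1.044 ≈ 1.40978.
Nominal growth factor: 1.40400. Real growth factor = 1.40400 / 1.40978 ≈ 0.99590.
Total real return ≈ -0.4102%.

-0.41%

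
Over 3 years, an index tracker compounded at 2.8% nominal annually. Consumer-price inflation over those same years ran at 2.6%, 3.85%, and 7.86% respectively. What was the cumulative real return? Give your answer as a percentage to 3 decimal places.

-5.471%

Cumulative inflation factor: 1.026 × 1.0385 × 1.0786 ≈ 1.14925.
Nominal growth factor: 1.08637. Real growth factor = 1.08637 / 1.14925 ≈ 0.94529.
Total real return ≈ -5.4710%.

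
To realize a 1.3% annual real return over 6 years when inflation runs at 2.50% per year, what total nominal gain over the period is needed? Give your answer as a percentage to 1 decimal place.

Required annual nominal rate: (1+1.3%)(1+2.50%) − 1 = 3.8325%.
Cumulative over 6 years: (1 + 0.038325)^6 − 1 ≈ 0.25314.

25.3%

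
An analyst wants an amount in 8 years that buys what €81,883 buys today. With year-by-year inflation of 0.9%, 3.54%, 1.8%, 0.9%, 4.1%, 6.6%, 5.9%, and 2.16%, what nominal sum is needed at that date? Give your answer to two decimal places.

€105,491.34

Cumulative price-level factor: 1.009 × 1.0354 × 1.018 × 1.009 × 1.041 × 1.066 × 1.059 × 1.0216 ≈ 1.2883179259.
Multiplying €81,883 by the price-level factor gives the future nominal sum.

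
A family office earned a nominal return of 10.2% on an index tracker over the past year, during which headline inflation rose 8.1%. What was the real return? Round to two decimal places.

1.94%

Real return via the Fisher equation: (1 + 10.2%)/(1 + 8.1%) − 1 = 1.102/1.081 − 1 ≈ 0.01943.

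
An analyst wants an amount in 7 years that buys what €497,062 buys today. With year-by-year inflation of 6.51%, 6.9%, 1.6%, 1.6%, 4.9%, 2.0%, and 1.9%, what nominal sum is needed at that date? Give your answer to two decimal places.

Cumulative price-level factor: 1.0651 × 1.069 × 1.016 × 1.016 × 1.049 × 1.020 × 1.019 ≈ 1.2814608712.
The nominal amount required is €497,062 scaled up by that factor.

€636,965.50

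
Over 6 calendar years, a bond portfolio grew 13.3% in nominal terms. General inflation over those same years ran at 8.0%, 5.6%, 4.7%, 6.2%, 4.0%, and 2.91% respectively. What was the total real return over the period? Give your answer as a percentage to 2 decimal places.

-16.52%

Cumulative inflation factor: 1.080 × 1.056 × 1.047 × 1.062 × 1.040 × 1.0291 ≈ 1.35722.
Nominal growth factor: 1.13300. Real growth factor = 1.13300 / 1.35722 ≈ 0.83480.
Total real return ≈ -16.5204%.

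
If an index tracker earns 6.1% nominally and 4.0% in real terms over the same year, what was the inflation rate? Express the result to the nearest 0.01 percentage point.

2.02%

From (1+r_nom) = (1+r_real)(1+π), we get 1+π = (1 + 6.1%)/(1 + 4.0%) = 1.061/1.040 ≈ 1.02019.
So π ≈ 2.0192%.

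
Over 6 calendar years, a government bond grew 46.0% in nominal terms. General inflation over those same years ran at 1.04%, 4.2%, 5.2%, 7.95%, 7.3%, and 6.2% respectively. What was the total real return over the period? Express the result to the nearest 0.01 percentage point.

Cumulative inflation factor: 1.0104 × 1.042 × 1.052 × 1.0795 × 1.073 × 1.062 ≈ 1.36246.
Nominal growth factor: 1.46000. Real growth factor = 1.46000 / 1.36246 ≈ 1.07159.
Total real return ≈ 7.1591%.

7.16%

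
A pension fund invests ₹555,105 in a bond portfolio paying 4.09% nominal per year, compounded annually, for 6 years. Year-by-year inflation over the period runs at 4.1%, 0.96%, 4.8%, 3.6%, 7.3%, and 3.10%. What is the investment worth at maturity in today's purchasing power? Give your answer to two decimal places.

₹559,306.28

Nominal value at maturity: ₹555,105 × (1 + 4.09%)^6 ≈ ₹706,039.81.
Price-level factor over 6 years: 1.041 × 1.0096 × 1.048 × 1.036 × 1.073 × 1.0310 ≈ 1.2623491639.
The maturity value deflated by that factor is the answer in today's purchasing power.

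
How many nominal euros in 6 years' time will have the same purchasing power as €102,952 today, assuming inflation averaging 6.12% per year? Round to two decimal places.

€147,034.16

Cumulative price-level factor: (1+6.12%)^6 ≈ 1.4281816471.
The nominal amount required is €102,952 scaled up by that factor.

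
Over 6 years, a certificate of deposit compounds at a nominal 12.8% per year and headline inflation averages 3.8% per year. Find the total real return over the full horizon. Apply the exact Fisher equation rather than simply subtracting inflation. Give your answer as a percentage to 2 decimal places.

The annual real rate is (1+12.8%)/(1+3.8%) − 1 = 8.6705%.
Compounded over 6 years: (1 + 0.086705)^6 − 1 ≈ 0.64691.

64.69%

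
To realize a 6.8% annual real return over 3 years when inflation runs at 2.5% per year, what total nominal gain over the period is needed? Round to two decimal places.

Required annual nominal rate: (1+6.8%)(1+2.5%) − 1 = 9.47%.
Cumulative over 3 years: (1 + 0.0947)^3 − 1 ≈ 0.31185.

31.19%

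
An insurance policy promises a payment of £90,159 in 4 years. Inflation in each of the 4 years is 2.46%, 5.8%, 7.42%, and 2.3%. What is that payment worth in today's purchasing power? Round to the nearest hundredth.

£75,684.73

Price-level factor over 4 years: 1.0246 × 1.058 × 1.0742 × 1.023 ≈ 1.1912442051.
Purchasing power today: £90,159 divided by that factor.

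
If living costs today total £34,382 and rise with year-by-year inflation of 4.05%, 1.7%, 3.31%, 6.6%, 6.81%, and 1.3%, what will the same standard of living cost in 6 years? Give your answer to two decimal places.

£43,352.60

Cumulative price-level factor: 1.0405 × 1.017 × 1.0331 × 1.066 × 1.0681 × 1.013 ≈ 1.2609096374.
Multiplying £34,382 by the price-level factor gives the future nominal sum.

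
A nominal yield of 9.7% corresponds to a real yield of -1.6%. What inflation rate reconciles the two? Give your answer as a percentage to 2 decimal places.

11.48%

From (1+r_nom) = (1+r_real)(1+π), we get 1+π = (1 + 9.7%)/(1 − 1.6%) = 1.097/0.984 ≈ 1.11484.
So π ≈ 11.4837%.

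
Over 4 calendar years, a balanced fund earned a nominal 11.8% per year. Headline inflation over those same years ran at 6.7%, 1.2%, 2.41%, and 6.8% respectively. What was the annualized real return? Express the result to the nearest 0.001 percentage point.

Cumulative inflation factor: 1.067 × 1.012 × 1.0241 × 1.068 ≈ 1.18102.
Nominal growth factor: 1.56231. Real growth factor = 1.56231 / 1.18102 ≈ 1.32284.
Annualized: 1.32284^(1/4) − 1 ≈ 0.07245.

7.245%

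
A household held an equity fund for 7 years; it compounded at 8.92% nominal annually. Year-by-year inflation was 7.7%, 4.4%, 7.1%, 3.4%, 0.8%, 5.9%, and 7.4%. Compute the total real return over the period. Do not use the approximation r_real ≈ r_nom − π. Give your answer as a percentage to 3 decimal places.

27.399%

Cumulative inflation factor: 1.077 × 1.044 × 1.071 × 1.034 × 1.008 × 1.059 × 1.074 ≈ 1.42754.
Nominal growth factor: 1.81867. Real growth factor = 1.81867 / 1.42754 ≈ 1.27399.
Total real return ≈ 27.3991%.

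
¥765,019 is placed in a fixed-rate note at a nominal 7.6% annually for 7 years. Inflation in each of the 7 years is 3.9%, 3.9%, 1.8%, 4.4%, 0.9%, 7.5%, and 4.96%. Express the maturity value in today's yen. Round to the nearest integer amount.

Nominal value at maturity: ¥765,019 × (1 + 7.6%)^7 ≈ ¥1,277,492.
Price-level factor over 7 years: 1.039 × 1.039 × 1.018 × 1.044 × 1.009 × 1.075 × 1.0496 ≈ 1.3061793824.
The maturity value deflated by that factor is the answer in today's purchasing power.

¥978,037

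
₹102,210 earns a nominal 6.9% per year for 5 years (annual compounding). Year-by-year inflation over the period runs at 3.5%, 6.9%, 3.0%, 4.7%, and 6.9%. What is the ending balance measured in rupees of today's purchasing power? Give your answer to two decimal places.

₹111,867.07

Nominal value at maturity: ₹102,210 × (1 + 6.9%)^5 ≈ ₹142,686.18.
Price-level factor over 5 years: 1.035 × 1.069 × 1.030 × 1.047 × 1.069 ≈ 1.2754976612.
Dividing the nominal maturity value by the price-level factor gives the value in today's money.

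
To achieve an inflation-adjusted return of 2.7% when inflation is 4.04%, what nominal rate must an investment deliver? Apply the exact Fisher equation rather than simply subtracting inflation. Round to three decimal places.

By the Fisher equation, 1 + r_nom = (1 + 2.7%)(1 + 4.04%) = 1.027 × 1.0404 = 1.0684908.
So r_nom = 6.84908%.

6.849%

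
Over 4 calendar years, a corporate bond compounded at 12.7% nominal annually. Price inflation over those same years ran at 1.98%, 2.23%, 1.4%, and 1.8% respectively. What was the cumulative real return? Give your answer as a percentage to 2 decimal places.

Cumulative inflation factor: 1.0198 × 1.0223 × 1.014 × 1.018 ≈ 1.07617.
Nominal growth factor: 1.61323. Real growth factor = 1.61323 / 1.07617 ≈ 1.49905.
Total real return ≈ 49.9052%.

49.91%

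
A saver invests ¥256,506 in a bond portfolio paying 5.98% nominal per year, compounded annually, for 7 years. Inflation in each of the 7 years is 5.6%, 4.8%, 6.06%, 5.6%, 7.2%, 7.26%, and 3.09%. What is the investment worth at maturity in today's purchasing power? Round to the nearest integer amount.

¥262,165

Nominal value at maturity: ¥256,506 × (1 + 5.98%)^7 ≈ ¥385,181.
Price-level factor over 7 years: 1.056 × 1.048 × 1.0606 × 1.056 × 1.072 × 1.0726 × 1.0309 ≈ 1.4692302431.
Dividing the nominal maturity value by the price-level factor gives the value in today's money.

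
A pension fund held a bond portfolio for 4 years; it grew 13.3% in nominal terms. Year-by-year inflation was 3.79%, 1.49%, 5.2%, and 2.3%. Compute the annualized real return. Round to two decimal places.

Cumulative inflation factor: 1.0379 × 1.0149 × 1.052 × 1.023 ≈ 1.13363.
Nominal growth factor: 1.13300. Real growth factor = 1.13300 / 1.13363 ≈ 0.99945.
Annualized: 0.99945^(1/4) − 1 ≈ -0.00014.

-0.01%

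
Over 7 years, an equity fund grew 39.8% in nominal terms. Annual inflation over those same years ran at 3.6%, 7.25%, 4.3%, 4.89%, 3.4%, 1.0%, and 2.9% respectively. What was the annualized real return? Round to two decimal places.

0.97%

Cumulative inflation factor: 1.036 × 1.0725 × 1.043 × 1.0489 × 1.034 × 1.010 × 1.029 ≈ 1.30627.
Nominal growth factor: 1.39800. Real growth factor = 1.39800 / 1.30627 ≈ 1.07022.
Annualized: 1.07022^(1/7) − 1 ≈ 0.00974.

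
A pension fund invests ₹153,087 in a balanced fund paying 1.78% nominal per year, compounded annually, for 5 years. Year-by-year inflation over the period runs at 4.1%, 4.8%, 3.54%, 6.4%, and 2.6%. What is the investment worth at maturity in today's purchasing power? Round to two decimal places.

₹135,594.28

Nominal value at maturity: ₹153,087 × (1 + 1.78%)^5 ≈ ₹167,205.49.
Price-level factor over 5 years: 1.041 × 1.048 × 1.0354 × 1.064 × 1.026 ≈ 1.2331308461.
Dividing the nominal maturity value by the price-level factor gives the value in today's money.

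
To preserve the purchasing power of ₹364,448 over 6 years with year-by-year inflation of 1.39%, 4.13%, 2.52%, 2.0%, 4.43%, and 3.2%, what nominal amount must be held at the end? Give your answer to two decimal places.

Cumulative price-level factor: 1.0139 × 1.0413 × 1.0252 × 1.020 × 1.0443 × 1.032 ≈ 1.1898295099.
The nominal amount required is ₹364,448 scaled up by that factor.

₹433,630.99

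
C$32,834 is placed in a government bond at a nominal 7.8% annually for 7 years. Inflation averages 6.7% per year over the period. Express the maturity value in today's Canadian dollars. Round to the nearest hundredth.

Nominal value at maturity: C$32,834 × (1 + 7.8%)^7 ≈ C$55,546.30.
Price-level factor over 7 years: (1 + 6.7%)^7 ≈ 1.5745299861.
Dividing the nominal maturity value by the price-level factor gives the value in today's money.

C$35,278.02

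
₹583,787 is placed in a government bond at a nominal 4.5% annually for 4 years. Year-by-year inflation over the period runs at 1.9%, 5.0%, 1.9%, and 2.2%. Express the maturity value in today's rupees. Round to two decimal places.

₹624,785.61

Nominal value at maturity: ₹583,787 × (1 + 4.5%)^4 ≈ ₹696,176.86.
Price-level factor over 4 years: 1.019 × 1.050 × 1.019 × 1.022 = 1.1142651891.
Dividing the nominal maturity value by the price-level factor gives the value in today's money.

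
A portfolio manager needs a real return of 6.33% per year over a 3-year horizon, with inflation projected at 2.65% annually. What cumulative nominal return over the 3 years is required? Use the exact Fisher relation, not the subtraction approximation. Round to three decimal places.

Required annual nominal rate: (1+6.33%)(1+2.65%) − 1 = 9.147745%.
Cumulative over 3 years: (1 + 0.09147745)^3 − 1 ≈ 0.30030.

30.030%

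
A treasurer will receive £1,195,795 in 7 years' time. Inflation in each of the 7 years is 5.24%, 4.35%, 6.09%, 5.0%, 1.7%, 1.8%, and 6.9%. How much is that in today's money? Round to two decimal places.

£883,228.87

Price-level factor over 7 years: 1.0524 × 1.0435 × 1.0609 × 1.050 × 1.017 × 1.018 × 1.069 ≈ 1.3538903022.
Purchasing power today: £1,195,795 divided by that factor.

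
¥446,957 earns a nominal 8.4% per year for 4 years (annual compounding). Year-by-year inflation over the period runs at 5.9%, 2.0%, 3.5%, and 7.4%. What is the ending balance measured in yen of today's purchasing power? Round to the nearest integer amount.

¥513,975

Nominal value at maturity: ¥446,957 × (1 + 8.4%)^4 ≈ ¥617,139.
Price-level factor over 4 years: 1.059 × 1.020 × 1.035 × 1.074 = 1.2007172862.
Dividing the nominal maturity value by the price-level factor gives the value in today's money.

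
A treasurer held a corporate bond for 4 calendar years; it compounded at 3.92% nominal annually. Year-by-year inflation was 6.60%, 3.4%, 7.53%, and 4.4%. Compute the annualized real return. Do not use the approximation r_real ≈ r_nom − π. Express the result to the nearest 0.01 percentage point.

-1.47%

Cumulative inflation factor: 1.0660 × 1.034 × 1.0753 × 1.044 ≈ 1.23739.
Nominal growth factor: 1.16626. Real growth factor = 1.16626 / 1.23739 ≈ 0.94252.
Annualized: 0.94252^(1/4) − 1 ≈ -0.01469.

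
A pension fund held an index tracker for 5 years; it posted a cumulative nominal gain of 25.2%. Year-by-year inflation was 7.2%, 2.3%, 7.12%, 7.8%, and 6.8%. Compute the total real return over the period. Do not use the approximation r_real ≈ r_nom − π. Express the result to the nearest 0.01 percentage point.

Cumulative inflation factor: 1.072 × 1.023 × 1.0712 × 1.078 × 1.068 ≈ 1.35248.
Nominal growth factor: 1.25200. Real growth factor = 1.25200 / 1.35248 ≈ 0.92571.
Total real return ≈ -7.4293%.

-7.43%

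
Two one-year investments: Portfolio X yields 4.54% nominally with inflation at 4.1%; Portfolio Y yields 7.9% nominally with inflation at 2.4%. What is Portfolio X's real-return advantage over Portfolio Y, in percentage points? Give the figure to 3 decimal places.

-4.948

Portfolio X real return: 1.0454/1.041 − 1 = 0.4227%.
Portfolio Y real return: 1.079/1.024 − 1 = 5.3711%.
Difference: 0.4227 − 5.3711 = -4.9484 pp.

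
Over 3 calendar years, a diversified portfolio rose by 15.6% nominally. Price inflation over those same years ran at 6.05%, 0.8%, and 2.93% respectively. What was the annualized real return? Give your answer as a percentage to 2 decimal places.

Cumulative inflation factor: 1.0605 × 1.008 × 1.0293 ≈ 1.10031.
Nominal growth factor: 1.15600. Real growth factor = 1.15600 / 1.10031 ≈ 1.05062.
Annualized: 1.05062^(1/3) − 1 ≈ 0.01660.

1.66%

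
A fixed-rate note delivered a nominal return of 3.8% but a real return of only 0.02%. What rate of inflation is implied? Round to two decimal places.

3.78%

From (1+r_nom) = (1+r_real)(1+π), we get 1+π = (1 + 3.8%)/(1 + 0.02%) = 1.038/1.0002 ≈ 1.03779.
So π ≈ 3.7792%.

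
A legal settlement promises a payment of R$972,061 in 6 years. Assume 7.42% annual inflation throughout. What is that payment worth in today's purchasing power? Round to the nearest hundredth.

R$632,677.85

Price-level factor over 6 years: (1 + 7.42%)^6 ≈ 1.5364233127.
Purchasing power today: R$972,061 divided by that factor.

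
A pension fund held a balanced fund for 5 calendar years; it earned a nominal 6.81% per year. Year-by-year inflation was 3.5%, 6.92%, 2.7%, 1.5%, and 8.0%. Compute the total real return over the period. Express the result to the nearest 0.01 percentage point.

Cumulative inflation factor: 1.035 × 1.0692 × 1.027 × 1.015 × 1.080 ≈ 1.24583.
Nominal growth factor: 1.39014. Real growth factor = 1.39014 / 1.24583 ≈ 1.11584.
Total real return ≈ 11.5835%.

11.58%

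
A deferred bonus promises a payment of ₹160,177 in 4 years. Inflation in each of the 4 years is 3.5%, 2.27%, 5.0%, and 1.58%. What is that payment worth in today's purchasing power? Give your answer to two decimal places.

Price-level factor over 4 years: 1.035 × 1.0227 × 1.050 × 1.0158 ≈ 1.1289796488.
Purchasing power today: ₹160,177 divided by that factor.

₹141,877.67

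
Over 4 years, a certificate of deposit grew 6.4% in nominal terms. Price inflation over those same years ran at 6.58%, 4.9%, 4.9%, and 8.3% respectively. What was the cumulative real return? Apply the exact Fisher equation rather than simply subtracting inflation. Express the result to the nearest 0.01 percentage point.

Cumulative inflation factor: 1.0658 × 1.049 × 1.049 × 1.083 ≈ 1.27015.
Nominal growth factor: 1.06400. Real growth factor = 1.06400 / 1.27015 ≈ 0.83770.
Total real return ≈ -16.2304%.

-16.23%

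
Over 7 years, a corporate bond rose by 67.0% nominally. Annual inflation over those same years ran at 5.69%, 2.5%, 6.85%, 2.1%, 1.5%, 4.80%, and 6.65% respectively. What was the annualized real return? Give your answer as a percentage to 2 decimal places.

3.19%

Cumulative inflation factor: 1.0569 × 1.025 × 1.0685 × 1.021 × 1.015 × 1.0480 × 1.0665 ≈ 1.34075.
Nominal growth factor: 1.67000. Real growth factor = 1.67000 / 1.34075 ≈ 1.24558.
Annualized: 1.24558^(1/7) − 1 ≈ 0.03187.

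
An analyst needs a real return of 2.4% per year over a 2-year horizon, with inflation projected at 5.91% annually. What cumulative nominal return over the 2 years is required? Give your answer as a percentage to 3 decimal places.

Required annual nominal rate: (1+2.4%)(1+5.91%) − 1 = 8.45184%.
Cumulative over 2 years: (1 + 0.0845184)^2 − 1 ≈ 0.17618.

17.618%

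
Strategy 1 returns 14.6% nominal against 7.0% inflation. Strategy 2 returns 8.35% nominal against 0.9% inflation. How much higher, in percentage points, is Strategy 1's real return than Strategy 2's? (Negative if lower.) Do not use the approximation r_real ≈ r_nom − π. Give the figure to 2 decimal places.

Strategy 1 real return: 1.146/1.070 − 1 = 7.103%.
Strategy 2 real return: 1.0835/1.009 − 1 = 7.384%.
Difference: 7.103 − 7.384 = -0.281 pp.

-0.28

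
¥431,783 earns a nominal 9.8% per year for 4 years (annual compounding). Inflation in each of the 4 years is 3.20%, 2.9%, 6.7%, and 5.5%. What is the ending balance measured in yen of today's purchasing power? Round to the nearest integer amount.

¥525,004

Nominal value at maturity: ¥431,783 × (1 + 9.8%)^4 ≈ ¥627,588.
Price-level factor over 4 years: 1.0320 × 1.029 × 1.067 × 1.055 ≈ 1.1953964207.
Dividing the nominal maturity value by the price-level factor gives the value in today's money.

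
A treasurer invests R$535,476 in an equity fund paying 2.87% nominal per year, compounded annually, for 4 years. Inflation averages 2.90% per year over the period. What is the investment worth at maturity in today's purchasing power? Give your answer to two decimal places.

R$534,851.81

Nominal value at maturity: R$535,476 × (1 + 2.87%)^4 ≈ R$599,646.04.
Price-level factor over 4 years: (1 + 2.90%)^4 ≈ 1.1211442633.
Dividing the nominal maturity value by the price-level factor gives the value in today's money.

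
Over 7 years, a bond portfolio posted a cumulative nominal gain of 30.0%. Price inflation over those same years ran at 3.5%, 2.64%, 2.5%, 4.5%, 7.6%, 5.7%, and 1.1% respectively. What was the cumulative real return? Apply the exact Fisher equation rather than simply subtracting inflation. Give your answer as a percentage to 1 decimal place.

Cumulative inflation factor: 1.035 × 1.0264 × 1.025 × 1.045 × 1.076 × 1.057 × 1.011 ≈ 1.30839.
Nominal growth factor: 1.30000. Real growth factor = 1.30000 / 1.30839 ≈ 0.99359.
Total real return ≈ -0.6409%.

-0.6%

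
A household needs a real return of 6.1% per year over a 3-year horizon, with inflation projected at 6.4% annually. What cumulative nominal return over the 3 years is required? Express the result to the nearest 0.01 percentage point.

Required annual nominal rate: (1+6.1%)(1+6.4%) − 1 = 12.8904%.
Cumulative over 3 years: (1 + 0.128904)^3 − 1 ≈ 0.43870.

43.87%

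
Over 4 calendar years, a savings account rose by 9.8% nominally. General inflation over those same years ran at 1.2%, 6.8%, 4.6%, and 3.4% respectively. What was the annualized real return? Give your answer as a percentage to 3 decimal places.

Cumulative inflation factor: 1.012 × 1.068 × 1.046 × 1.034 ≈ 1.16897.
Nominal growth factor: 1.09800. Real growth factor = 1.09800 / 1.16897 ≈ 0.93929.
Annualized: 0.93929^(1/4) − 1 ≈ -0.01554.

-1.554%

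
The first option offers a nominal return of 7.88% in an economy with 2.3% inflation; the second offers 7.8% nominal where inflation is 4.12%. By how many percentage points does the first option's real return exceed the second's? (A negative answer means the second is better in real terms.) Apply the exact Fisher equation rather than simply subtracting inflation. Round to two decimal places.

The first option real return: 1.0788/1.023 − 1 = 5.455%.
The second real return: 1.078/1.0412 − 1 = 3.534%.
Difference: 5.455 − 3.534 = 1.921 pp.

1.92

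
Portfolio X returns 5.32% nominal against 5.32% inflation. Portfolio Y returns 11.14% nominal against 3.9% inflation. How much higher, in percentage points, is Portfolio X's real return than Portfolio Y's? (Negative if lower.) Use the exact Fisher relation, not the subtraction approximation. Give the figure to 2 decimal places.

-6.97

Portfolio X real return: 1.0532/1.0532 − 1 = 0.000%.
Portfolio Y real return: 1.1114/1.039 − 1 = 6.968%.
Difference: 0.000 − 6.968 = -6.968 pp.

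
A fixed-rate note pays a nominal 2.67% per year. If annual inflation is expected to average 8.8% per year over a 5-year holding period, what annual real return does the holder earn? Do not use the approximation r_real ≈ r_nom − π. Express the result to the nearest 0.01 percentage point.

-5.63%

With constant rates the annual real return is the same each year: (1+2.67%)/(1+8.8%) − 1 = -0.05634.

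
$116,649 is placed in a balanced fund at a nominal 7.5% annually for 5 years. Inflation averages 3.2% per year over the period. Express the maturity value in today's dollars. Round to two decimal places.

$143,062.19

Nominal value at maturity: $116,649 × (1 + 7.5%)^5 ≈ $167,464.73.
Price-level factor over 5 years: (1 + 3.2%)^5 ≈ 1.1705729564.
Dividing the nominal maturity value by the price-level factor gives the value in today's money.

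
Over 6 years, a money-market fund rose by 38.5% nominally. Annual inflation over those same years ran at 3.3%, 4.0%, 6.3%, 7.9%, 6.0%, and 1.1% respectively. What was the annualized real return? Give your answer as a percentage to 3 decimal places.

0.798%

Cumulative inflation factor: 1.033 × 1.040 × 1.063 × 1.079 × 1.060 × 1.011 ≈ 1.32052.
Nominal growth factor: 1.38500. Real growth factor = 1.38500 / 1.32052 ≈ 1.04883.
Annualized: 1.04883^(1/6) − 1 ≈ 0.00798.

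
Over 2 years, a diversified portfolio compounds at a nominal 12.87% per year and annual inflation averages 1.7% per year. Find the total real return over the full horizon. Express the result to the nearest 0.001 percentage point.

The annual real rate is (1+12.87%)/(1+1.7%) − 1 = 10.9833%.
Compounded over 2 years: (1 + 0.109833)^2 − 1 ≈ 0.23173.

23.173%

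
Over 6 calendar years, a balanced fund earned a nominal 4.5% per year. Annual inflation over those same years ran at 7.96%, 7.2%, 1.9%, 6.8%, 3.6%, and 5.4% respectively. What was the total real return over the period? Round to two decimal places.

Cumulative inflation factor: 1.0796 × 1.072 × 1.019 × 1.068 × 1.036 × 1.054 ≈ 1.37532.
Nominal growth factor: 1.30226. Real growth factor = 1.30226 / 1.37532 ≈ 0.94688.
Total real return ≈ -5.3121%.

-5.31%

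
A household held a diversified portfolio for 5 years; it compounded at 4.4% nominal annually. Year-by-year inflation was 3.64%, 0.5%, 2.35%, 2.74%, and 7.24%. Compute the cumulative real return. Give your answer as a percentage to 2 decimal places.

5.59%

Cumulative inflation factor: 1.0364 × 1.005 × 1.0235 × 1.0274 × 1.0724 ≈ 1.17457.
Nominal growth factor: 1.24023. Real growth factor = 1.24023 / 1.17457 ≈ 1.05590.
Total real return ≈ 5.5905%.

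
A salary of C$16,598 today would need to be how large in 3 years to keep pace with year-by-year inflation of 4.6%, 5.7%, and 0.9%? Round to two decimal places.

Cumulative price-level factor: 1.046 × 1.057 × 1.009 = 1.115572598.
The nominal amount required is C$16,598 scaled up by that factor.

C$18,516.27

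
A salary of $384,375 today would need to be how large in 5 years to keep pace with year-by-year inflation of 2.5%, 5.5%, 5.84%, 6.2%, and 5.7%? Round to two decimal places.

Cumulative price-level factor: 1.025 × 1.055 × 1.0584 × 1.062 × 1.057 ≈ 1.2847708082.
Multiplying $384,375 by the price-level factor gives the future nominal sum.

$493,833.78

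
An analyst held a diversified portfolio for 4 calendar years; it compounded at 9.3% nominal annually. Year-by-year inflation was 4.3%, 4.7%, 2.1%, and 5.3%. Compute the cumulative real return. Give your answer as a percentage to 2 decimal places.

Cumulative inflation factor: 1.043 × 1.047 × 1.021 × 1.053 ≈ 1.17405.
Nominal growth factor: 1.42719. Real growth factor = 1.42719 / 1.17405 ≈ 1.21561.
Total real return ≈ 21.5614%.

21.56%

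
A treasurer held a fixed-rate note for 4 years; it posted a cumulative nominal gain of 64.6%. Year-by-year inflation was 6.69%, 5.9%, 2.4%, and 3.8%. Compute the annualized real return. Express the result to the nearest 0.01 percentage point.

Cumulative inflation factor: 1.0669 × 1.059 × 1.024 × 1.038 ≈ 1.20093.
Nominal growth factor: 1.64600. Real growth factor = 1.64600 / 1.20093 ≈ 1.37061.
Annualized: 1.37061^(1/4) − 1 ≈ 0.08200.

8.20%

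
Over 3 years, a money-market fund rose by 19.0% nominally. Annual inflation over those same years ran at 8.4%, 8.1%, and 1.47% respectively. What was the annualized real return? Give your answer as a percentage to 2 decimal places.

0.03%

Cumulative inflation factor: 1.084 × 1.081 × 1.0147 ≈ 1.18903.
Nominal growth factor: 1.19000. Real growth factor = 1.19000 / 1.18903 ≈ 1.00082.
Annualized: 1.00082^(1/3) − 1 ≈ 0.00027.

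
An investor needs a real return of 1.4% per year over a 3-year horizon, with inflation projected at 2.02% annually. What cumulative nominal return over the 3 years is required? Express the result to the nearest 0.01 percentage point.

10.71%

Required annual nominal rate: (1+1.4%)(1+2.02%) − 1 = 3.44828%.
Cumulative over 3 years: (1 + 0.0344828)^3 − 1 ≈ 0.10706.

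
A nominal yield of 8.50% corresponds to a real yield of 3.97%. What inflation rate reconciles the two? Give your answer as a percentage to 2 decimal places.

From (1+r_nom) = (1+r_real)(1+π), we get 1+π = (1 + 8.50%)/(1 + 3.97%) = 1.0850/1.0397 ≈ 1.04357.
So π ≈ 4.3570%.

4.36%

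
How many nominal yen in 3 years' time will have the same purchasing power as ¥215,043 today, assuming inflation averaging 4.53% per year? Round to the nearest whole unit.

Cumulative price-level factor: (1+4.53%)^3 ≈ 1.1421492297.
The nominal amount required is ¥215,043 scaled up by that factor.

¥245,611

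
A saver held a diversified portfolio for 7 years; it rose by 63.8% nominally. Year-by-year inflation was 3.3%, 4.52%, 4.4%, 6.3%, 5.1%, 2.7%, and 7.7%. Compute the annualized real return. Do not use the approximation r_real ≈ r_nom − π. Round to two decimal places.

2.34%

Cumulative inflation factor: 1.033 × 1.0452 × 1.044 × 1.063 × 1.051 × 1.027 × 1.077 ≈ 1.39291.
Nominal growth factor: 1.63800. Real growth factor = 1.63800 / 1.39291 ≈ 1.17596.
Annualized: 1.17596^(1/7) − 1 ≈ 0.02342.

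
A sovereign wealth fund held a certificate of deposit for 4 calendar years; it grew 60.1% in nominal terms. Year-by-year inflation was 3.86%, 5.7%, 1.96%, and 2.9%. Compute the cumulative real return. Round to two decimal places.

Cumulative inflation factor: 1.0386 × 1.057 × 1.0196 × 1.029 ≈ 1.15178.
Nominal growth factor: 1.60100. Real growth factor = 1.60100 / 1.15178 ≈ 1.39003.
Total real return ≈ 39.0026%.

39.00%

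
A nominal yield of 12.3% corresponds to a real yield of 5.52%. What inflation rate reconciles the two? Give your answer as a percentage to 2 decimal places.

From (1+r_nom) = (1+r_real)(1+π), we get 1+π = (1 + 12.3%)/(1 + 5.52%) = 1.123/1.0552 ≈ 1.06425.
So π ≈ 6.4253%.

6.43%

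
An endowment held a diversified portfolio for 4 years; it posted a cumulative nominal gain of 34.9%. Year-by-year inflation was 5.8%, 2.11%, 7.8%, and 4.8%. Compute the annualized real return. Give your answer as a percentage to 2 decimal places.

2.53%

Cumulative inflation factor: 1.058 × 1.0211 × 1.078 × 1.048 ≈ 1.22049.
Nominal growth factor: 1.34900. Real growth factor = 1.34900 / 1.22049 ≈ 1.10529.
Annualized: 1.10529^(1/4) − 1 ≈ 0.02534.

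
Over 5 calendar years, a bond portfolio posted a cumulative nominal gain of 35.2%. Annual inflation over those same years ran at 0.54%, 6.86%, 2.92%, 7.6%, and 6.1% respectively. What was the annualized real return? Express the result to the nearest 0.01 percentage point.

1.38%

Cumulative inflation factor: 1.0054 × 1.0686 × 1.0292 × 1.076 × 1.061 ≈ 1.26235.
Nominal growth factor: 1.35200. Real growth factor = 1.35200 / 1.26235 ≈ 1.07101.
Annualized: 1.07101^(1/5) − 1 ≈ 0.01382.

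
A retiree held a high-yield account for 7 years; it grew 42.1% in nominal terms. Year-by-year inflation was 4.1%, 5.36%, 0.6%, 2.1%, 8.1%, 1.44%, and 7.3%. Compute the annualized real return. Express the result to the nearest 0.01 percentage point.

Cumulative inflation factor: 1.041 × 1.0536 × 1.006 × 1.021 × 1.081 × 1.0144 × 1.073 ≈ 1.32552.
Nominal growth factor: 1.42100. Real growth factor = 1.42100 / 1.32552 ≈ 1.07204.
Annualized: 1.07204^(1/7) − 1 ≈ 0.00999.

1.00%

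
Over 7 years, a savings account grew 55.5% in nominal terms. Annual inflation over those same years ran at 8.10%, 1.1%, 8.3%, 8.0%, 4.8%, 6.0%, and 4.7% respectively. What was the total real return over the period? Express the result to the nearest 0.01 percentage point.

Cumulative inflation factor: 1.0810 × 1.011 × 1.083 × 1.080 × 1.048 × 1.060 × 1.047 ≈ 1.48677.
Nominal growth factor: 1.55500. Real growth factor = 1.55500 / 1.48677 ≈ 1.04589.
Total real return ≈ 4.5894%.

4.59%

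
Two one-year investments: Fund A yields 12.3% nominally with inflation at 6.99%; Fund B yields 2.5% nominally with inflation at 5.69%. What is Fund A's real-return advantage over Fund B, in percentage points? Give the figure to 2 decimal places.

7.98

Fund A real return: 1.123/1.0699 − 1 = 4.963%.
Fund B real return: 1.025/1.0569 − 1 = -3.018%.
Difference: 4.963 − (-3.018) = 7.981 pp.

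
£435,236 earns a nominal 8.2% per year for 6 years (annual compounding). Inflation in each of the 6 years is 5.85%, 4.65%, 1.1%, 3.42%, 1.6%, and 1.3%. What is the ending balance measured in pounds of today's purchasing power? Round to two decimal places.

Nominal value at maturity: £435,236 × (1 + 8.2%)^6 ≈ £698,374.50.
Price-level factor over 6 years: 1.0585 × 1.0465 × 1.011 × 1.0342 × 1.016 × 1.013 ≈ 1.1920348085.
Dividing the nominal maturity value by the price-level factor gives the value in today's money.

£585,867.54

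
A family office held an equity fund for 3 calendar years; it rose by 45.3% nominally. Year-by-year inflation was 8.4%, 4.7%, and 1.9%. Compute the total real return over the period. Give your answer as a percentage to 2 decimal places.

Cumulative inflation factor: 1.084 × 1.047 × 1.019 ≈ 1.15651.
Nominal growth factor: 1.45300. Real growth factor = 1.45300 / 1.15651 ≈ 1.25636.
Total real return ≈ 25.6364%.

25.64%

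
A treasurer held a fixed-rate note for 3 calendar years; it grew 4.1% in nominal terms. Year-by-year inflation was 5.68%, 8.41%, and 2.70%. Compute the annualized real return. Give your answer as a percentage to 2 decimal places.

Cumulative inflation factor: 1.0568 × 1.0841 × 1.0270 ≈ 1.17661.
Nominal growth factor: 1.04100. Real growth factor = 1.04100 / 1.17661 ≈ 0.88475.
Annualized: 0.88475^(1/3) − 1 ≈ -0.04000.

-4.00%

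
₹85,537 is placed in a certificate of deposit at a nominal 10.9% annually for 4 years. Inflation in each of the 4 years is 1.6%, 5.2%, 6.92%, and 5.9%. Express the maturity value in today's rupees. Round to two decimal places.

₹106,909.39

Nominal value at maturity: ₹85,537 × (1 + 10.9%)^4 ≈ ₹129,383.89.
Price-level factor over 4 years: 1.016 × 1.052 × 1.0692 × 1.059 ≈ 1.2102200897.
Dividing the nominal maturity value by the price-level factor gives the value in today's money.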